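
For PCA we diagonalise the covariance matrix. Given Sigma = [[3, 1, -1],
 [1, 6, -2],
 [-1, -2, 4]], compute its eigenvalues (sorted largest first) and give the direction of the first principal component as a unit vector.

Step 1 — characteristic polynomial p(λ) = det(λI - Sigma) = λ³ - tr·λ² + c_1·λ - det, where tr = trace, c_1 = sum of the principal 2×2 minors, det = det(Sigma):
  tr = 3 + 6 + 4 = 13,
  c_1 = (3·6 - (1)²) + (3·4 - (-1)²) + (6·4 - (-2)²) = 17 + 11 + 20 = 48,
  det = 3·(6·4 - (-2)²) - (1)·((1)·4 - (-2)·(-1)) + (-1)·((1)·(-2) - 6·(-1)) = 3·(20) - (1)·(2) + (-1)·(4) = 54.
  So p(λ) = λ³ - 13λ² + 48λ - 54.
Step 2 — look for an integer root (rational root theorem: any rational root is an integer divisor of 54). Testing λ = 3:
  p(3) = 27 - 117 + 144 - 54 = 0  ✓
  Dividing out (λ - 3): p(λ) = (λ - 3)(λ² - 10λ + 18).
Step 3 — remaining eigenvalues from the quadratic λ² - 10λ + 18 = 0:
  Δ = 10² - 4·18 = 100 - 72 = 28,  λ = (10 ± √28)/2 = (10 ± 5.2915)/2 ≈ 7.6458 or 2.3542.
  Sorted: λ_1 = 7.6458,  λ_2 = 3,  λ_3 = 2.3542  (check: sum = 13 = tr ✓).

Step 4 — unit eigenvector for λ_1 ≈ 7.6458: v spans the null space of (Sigma - λ_1 I), whose rows are
  r_1 = (-4.6458, 1, -1),  r_2 = (1, -1.6458, -2),  r_3 = (-1, -2, -3.6458).
  v is orthogonal to every row, so take v ∝ r_1 × r_2 = ((1)·(-2) - (-1)·(-1.6458), (-1)·(1) - (-4.6458)·(-2), (-4.6458)·(-1.6458) - (1)·(1)) ≈ (-3.6458, -10.2915, 6.6458).
  Rescale (multiply by -1 so the first nonzero entry is positive): u = (3.6458, 10.2915, -6.6458).
  ||u|| = √((3.6458)² + (10.2915)² + (-6.6458)²) = √(163.3725) ≈ 12.7817,  v_1 = u/||u|| ≈ (0.2852, 0.8052, -0.5199) (||v_1|| = 1).

λ_1 = 7.6458,  λ_2 = 3,  λ_3 = 2.3542;  v_1 ≈ (0.2852, 0.8052, -0.5199)


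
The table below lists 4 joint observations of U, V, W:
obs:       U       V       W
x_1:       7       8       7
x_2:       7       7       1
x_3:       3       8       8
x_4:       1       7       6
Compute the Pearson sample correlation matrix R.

Step 1 — column means:
  mean(U) = (7 + 7 + 3 + 1) / 4 = 18/4 = 4.5
  mean(V) = (8 + 7 + 8 + 7) / 4 = 30/4 = 7.5
  mean(W) = (7 + 1 + 8 + 6) / 4 = 22/4 = 5.5

Step 2 — sample variances and covariances s[i,j] = (1/(n-1)) · Σ_k (x_{k,i} - mean_i) · (x_{k,j} - mean_j), with n-1 = 3:
  s[U,U] = ((2.5)·(2.5) + (2.5)·(2.5) + (-1.5)·(-1.5) + (-3.5)·(-3.5)) / 3 = 27/3 = 9
  s[U,V] = ((2.5)·(0.5) + (2.5)·(-0.5) + (-1.5)·(0.5) + (-3.5)·(-0.5)) / 3 = 1/3 = 0.3333
  s[U,W] = ((2.5)·(1.5) + (2.5)·(-4.5) + (-1.5)·(2.5) + (-3.5)·(0.5)) / 3 = -13/3 = -4.3333
  s[V,V] = ((0.5)·(0.5) + (-0.5)·(-0.5) + (0.5)·(0.5) + (-0.5)·(-0.5)) / 3 = 1/3 = 0.3333
  s[V,W] = ((0.5)·(1.5) + (-0.5)·(-4.5) + (0.5)·(2.5) + (-0.5)·(0.5)) / 3 = 4/3 = 1.3333
  s[W,W] = ((1.5)·(1.5) + (-4.5)·(-4.5) + (2.5)·(2.5) + (0.5)·(0.5)) / 3 = 29/3 = 9.6667
  Sample standard deviations s_i = √(s[i,i]):
  s(U) = √(9) = 3
  s(V) = √(0.3333) = 0.5774
  s(W) = √(9.6667) = 3.1091

Step 3 — r_{ij} = s_{ij} / (s_i · s_j):
  r[U,U] = 1 (diagonal).
  r[U,V] = 0.3333 / (3 · 0.5774) = 0.3333 / 1.7321 = 0.1925
  r[U,W] = -4.3333 / (3 · 3.1091) = -4.3333 / 9.3274 = -0.4646
  r[V,V] = 1 (diagonal).
  r[V,W] = 1.3333 / (0.5774 · 3.1091) = 1.3333 / 1.7951 = 0.7428
  r[W,W] = 1 (diagonal).

R is symmetric with unit diagonal. Assembling:

R = [[1, 0.1925, -0.4646],
 [0.1925, 1, 0.7428],
 [-0.4646, 0.7428, 1]]


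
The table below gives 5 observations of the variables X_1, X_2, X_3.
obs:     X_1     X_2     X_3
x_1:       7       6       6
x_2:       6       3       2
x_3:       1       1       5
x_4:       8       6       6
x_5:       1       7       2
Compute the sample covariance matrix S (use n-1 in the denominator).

Step 1 — column means:
  mean(X_1) = (7 + 6 + 1 + 8 + 1) / 5 = 23/5 = 4.6
  mean(X_2) = (6 + 3 + 1 + 6 + 7) / 5 = 23/5 = 4.6
  mean(X_3) = (6 + 2 + 5 + 6 + 2) / 5 = 21/5 = 4.2

Step 2 — sample covariance S[i,j] = (1/(n-1)) · Σ_k (x_{k,i} - mean_i) · (x_{k,j} - mean_j), with n-1 = 4.
  S[X_1,X_1] = ((2.4)·(2.4) + (1.4)·(1.4) + (-3.6)·(-3.6) + (3.4)·(3.4) + (-3.6)·(-3.6)) / 4 = 45.2/4 = 11.3
  S[X_1,X_2] = ((2.4)·(1.4) + (1.4)·(-1.6) + (-3.6)·(-3.6) + (3.4)·(1.4) + (-3.6)·(2.4)) / 4 = 10.2/4 = 2.55
  S[X_1,X_3] = ((2.4)·(1.8) + (1.4)·(-2.2) + (-3.6)·(0.8) + (3.4)·(1.8) + (-3.6)·(-2.2)) / 4 = 12.4/4 = 3.1
  S[X_2,X_2] = ((1.4)·(1.4) + (-1.6)·(-1.6) + (-3.6)·(-3.6) + (1.4)·(1.4) + (2.4)·(2.4)) / 4 = 25.2/4 = 6.3
  S[X_2,X_3] = ((1.4)·(1.8) + (-1.6)·(-2.2) + (-3.6)·(0.8) + (1.4)·(1.8) + (2.4)·(-2.2)) / 4 = 0.4/4 = 0.1
  S[X_3,X_3] = ((1.8)·(1.8) + (-2.2)·(-2.2) + (0.8)·(0.8) + (1.8)·(1.8) + (-2.2)·(-2.2)) / 4 = 16.8/4 = 4.2

S is symmetric (S[j,i] = S[i,j]). Assembling:

S = [[11.3, 2.55, 3.1],
 [2.55, 6.3, 0.1],
 [3.1, 0.1, 4.2]]


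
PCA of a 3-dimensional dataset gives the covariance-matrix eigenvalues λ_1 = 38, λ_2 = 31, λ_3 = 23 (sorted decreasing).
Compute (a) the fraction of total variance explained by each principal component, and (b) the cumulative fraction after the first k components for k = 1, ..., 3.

Step 1 — total variance = trace(Sigma) = Σ λ_i = 38 + 31 + 23 = 92.

Step 2 — fraction explained by component i = λ_i / Σ λ:
  PC1: 38/92 = 0.413
  PC2: 31/92 = 0.337
  PC3: 23/92 = 0.25

Step 3 — cumulative fraction after k components = (λ_1 + ... + λ_k) / Σ λ:
  k = 1: 38/92 = 0.413
  k = 2: (38 + 31)/92 = 69/92 = 0.75
  k = 3: (38 + 31 + 23)/92 = 92/92 = 1

Summary (fraction, with percent):

explained: PC1 0.413 (41.3%), PC2 0.337 (33.7%), PC3 0.25 (25%);  cumulative: 0.413, 0.75, 1


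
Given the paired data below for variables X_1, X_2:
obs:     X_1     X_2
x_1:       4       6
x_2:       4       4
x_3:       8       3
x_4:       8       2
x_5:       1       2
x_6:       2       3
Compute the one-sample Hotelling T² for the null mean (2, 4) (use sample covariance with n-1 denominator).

Step 1 — sample mean vector:
  mean(X_1) = (4 + 4 + 8 + 8 + 1 + 2) / 6 = 27/6 = 4.5
  mean(X_2) = (6 + 4 + 3 + 2 + 2 + 3) / 6 = 20/6 = 3.3333
  x̄ = (4.5, 3.3333),  deviation x̄ - mu_0 = (4.5, 3.3333) - (2, 4) = (2.5, -0.6667).

Step 2 — sample covariance matrix, S[i,j] = (1/(n-1)) · Σ_k (x_{k,i} - mean_i) · (x_{k,j} - mean_j), divisor n-1 = 5:
  S[X_1,X_1] = ((-0.5)·(-0.5) + (-0.5)·(-0.5) + (3.5)·(3.5) + (3.5)·(3.5) + (-3.5)·(-3.5) + (-2.5)·(-2.5)) / 5 = 43.5/5 = 8.7
  S[X_1,X_2] = ((-0.5)·(2.6667) + (-0.5)·(0.6667) + (3.5)·(-0.3333) + (3.5)·(-1.3333) + (-3.5)·(-1.3333) + (-2.5)·(-0.3333)) / 5 = -2/5 = -0.4
  S[X_2,X_2] = ((2.6667)·(2.6667) + (0.6667)·(0.6667) + (-0.3333)·(-0.3333) + (-1.3333)·(-1.3333) + (-1.3333)·(-1.3333) + (-0.3333)·(-0.3333)) / 5 = 11.3333/5 = 2.2667
  S = [[8.7, -0.4],
 [-0.4, 2.2667]].

Step 3 — invert S. det(S) = 8.7·2.2667 - (-0.4)² = 19.56.
  S^{-1} = (1/det) · [[d, -b], [-b, a]] = [[0.1159, 0.0204],
 [0.0204, 0.4448]].

Step 4 — quadratic form (x̄ - mu_0)^T · S^{-1} · (x̄ - mu_0):
  S^{-1} · (x̄ - mu_0) = (0.2761, -0.2454),
  (x̄ - mu_0)^T · [...] = (2.5)·(0.2761) + (-0.6667)·(-0.2454) = 0.8538.

Step 5 — scale by n: T² = 6 · 0.8538 = 5.1227.

T² ≈ 5.1227


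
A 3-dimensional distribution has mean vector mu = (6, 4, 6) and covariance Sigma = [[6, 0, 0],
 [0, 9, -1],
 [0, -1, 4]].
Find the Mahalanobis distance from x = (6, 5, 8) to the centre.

Step 1 — centre the observation: (x - mu) = (0, 1, 2).

Step 2 — invert Sigma (cofactor / det for 3×3, or solve directly):
  Sigma^{-1} = [[0.1667, 0, 0],
 [0, 0.1143, 0.0286],
 [0, 0.0286, 0.2571]].

Step 3 — form the quadratic (x - mu)^T · Sigma^{-1} · (x - mu):
  Sigma^{-1} · (x - mu) = (0, 0.1714, 0.5429).
  (x - mu)^T · [Sigma^{-1} · (x - mu)] = (0)·(0) + (1)·(0.1714) + (2)·(0.5429) = 1.2571.

Step 4 — take square root: d = √(1.2571) ≈ 1.1212.

d(x, mu) = √(1.2571) ≈ 1.1212


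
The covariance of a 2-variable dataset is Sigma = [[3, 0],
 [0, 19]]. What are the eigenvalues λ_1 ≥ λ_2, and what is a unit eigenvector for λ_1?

Step 1 — characteristic polynomial of 2×2 Sigma:
  det(Sigma - λI) = λ² - trace · λ + det = 0.
  trace = 3 + 19 = 22, det = 3·19 - (0)² = 57.
Step 2 — discriminant:
  Δ = trace² - 4·det = 484 - 228 = 256.
Step 3 — eigenvalues:
  λ = (trace ± √Δ)/2 = (22 ± 16)/2,
  λ_1 = 19,  λ_2 = 3.

Step 4 — unit eigenvector for λ_1: Sigma is diagonal, so its eigenvectors are the coordinate axes. λ_1 = 19 is the diagonal entry on the second coordinate axis, hence
  v_1 = (0, 1) (||v_1|| = 1).

λ_1 = 19,  λ_2 = 3;  v_1 ≈ (0, 1)


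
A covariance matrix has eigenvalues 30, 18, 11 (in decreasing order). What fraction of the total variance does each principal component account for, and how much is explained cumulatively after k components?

Step 1 — total variance = trace(Sigma) = Σ λ_i = 30 + 18 + 11 = 59.

Step 2 — fraction explained by component i = λ_i / Σ λ:
  PC1: 30/59 = 0.5085
  PC2: 18/59 = 0.3051
  PC3: 11/59 = 0.1864

Step 3 — cumulative fraction after k components = (λ_1 + ... + λ_k) / Σ λ:
  k = 1: 30/59 = 0.5085
  k = 2: (30 + 18)/59 = 48/59 = 0.8136
  k = 3: (30 + 18 + 11)/59 = 59/59 = 1

Summary (fraction, with percent):

explained: PC1 0.5085 (50.85%), PC2 0.3051 (30.51%), PC3 0.1864 (18.64%);  cumulative: 0.5085, 0.8136, 1


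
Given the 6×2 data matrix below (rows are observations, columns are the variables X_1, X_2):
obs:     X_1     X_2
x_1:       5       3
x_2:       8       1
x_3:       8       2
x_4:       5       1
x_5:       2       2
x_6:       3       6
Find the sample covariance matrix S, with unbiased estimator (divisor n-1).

Step 1 — column means:
  mean(X_1) = (5 + 8 + 8 + 5 + 2 + 3) / 6 = 31/6 = 5.1667
  mean(X_2) = (3 + 1 + 2 + 1 + 2 + 6) / 6 = 15/6 = 2.5

Step 2 — sample covariance S[i,j] = (1/(n-1)) · Σ_k (x_{k,i} - mean_i) · (x_{k,j} - mean_j), with n-1 = 5.
  S[X_1,X_1] = ((-0.1667)·(-0.1667) + (2.8333)·(2.8333) + (2.8333)·(2.8333) + (-0.1667)·(-0.1667) + (-3.1667)·(-3.1667) + (-2.1667)·(-2.1667)) / 5 = 30.8333/5 = 6.1667
  S[X_1,X_2] = ((-0.1667)·(0.5) + (2.8333)·(-1.5) + (2.8333)·(-0.5) + (-0.1667)·(-1.5) + (-3.1667)·(-0.5) + (-2.1667)·(3.5)) / 5 = -11.5/5 = -2.3
  S[X_2,X_2] = ((0.5)·(0.5) + (-1.5)·(-1.5) + (-0.5)·(-0.5) + (-1.5)·(-1.5) + (-0.5)·(-0.5) + (3.5)·(3.5)) / 5 = 17.5/5 = 3.5

S is symmetric (S[j,i] = S[i,j]). Assembling:

S = [[6.1667, -2.3],
 [-2.3, 3.5]]


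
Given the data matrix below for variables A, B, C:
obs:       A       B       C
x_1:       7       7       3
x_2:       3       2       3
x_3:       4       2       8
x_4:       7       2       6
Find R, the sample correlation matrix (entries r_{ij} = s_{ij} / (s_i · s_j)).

Step 1 — column means:
  mean(A) = (7 + 3 + 4 + 7) / 4 = 21/4 = 5.25
  mean(B) = (7 + 2 + 2 + 2) / 4 = 13/4 = 3.25
  mean(C) = (3 + 3 + 8 + 6) / 4 = 20/4 = 5

Step 2 — sample variances and covariances s[i,j] = (1/(n-1)) · Σ_k (x_{k,i} - mean_i) · (x_{k,j} - mean_j), with n-1 = 3:
  s[A,A] = ((1.75)·(1.75) + (-2.25)·(-2.25) + (-1.25)·(-1.25) + (1.75)·(1.75)) / 3 = 12.75/3 = 4.25
  s[A,B] = ((1.75)·(3.75) + (-2.25)·(-1.25) + (-1.25)·(-1.25) + (1.75)·(-1.25)) / 3 = 8.75/3 = 2.9167
  s[A,C] = ((1.75)·(-2) + (-2.25)·(-2) + (-1.25)·(3) + (1.75)·(1)) / 3 = -1/3 = -0.3333
  s[B,B] = ((3.75)·(3.75) + (-1.25)·(-1.25) + (-1.25)·(-1.25) + (-1.25)·(-1.25)) / 3 = 18.75/3 = 6.25
  s[B,C] = ((3.75)·(-2) + (-1.25)·(-2) + (-1.25)·(3) + (-1.25)·(1)) / 3 = -10/3 = -3.3333
  s[C,C] = ((-2)·(-2) + (-2)·(-2) + (3)·(3) + (1)·(1)) / 3 = 18/3 = 6
  Sample standard deviations s_i = √(s[i,i]):
  s(A) = √(4.25) = 2.0616
  s(B) = √(6.25) = 2.5
  s(C) = √(6) = 2.4495

Step 3 — r_{ij} = s_{ij} / (s_i · s_j):
  r[A,A] = 1 (diagonal).
  r[A,B] = 2.9167 / (2.0616 · 2.5) = 2.9167 / 5.1539 = 0.5659
  r[A,C] = -0.3333 / (2.0616 · 2.4495) = -0.3333 / 5.0498 = -0.066
  r[B,B] = 1 (diagonal).
  r[B,C] = -3.3333 / (2.5 · 2.4495) = -3.3333 / 6.1237 = -0.5443
  r[C,C] = 1 (diagonal).

R is symmetric with unit diagonal. Assembling:

R = [[1, 0.5659, -0.066],
 [0.5659, 1, -0.5443],
 [-0.066, -0.5443, 1]]


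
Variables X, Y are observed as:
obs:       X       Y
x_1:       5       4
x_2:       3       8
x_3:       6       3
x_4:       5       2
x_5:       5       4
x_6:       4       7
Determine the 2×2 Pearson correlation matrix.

Step 1 — column means:
  mean(X) = (5 + 3 + 6 + 5 + 5 + 4) / 6 = 28/6 = 4.6667
  mean(Y) = (4 + 8 + 3 + 2 + 4 + 7) / 6 = 28/6 = 4.6667

Step 2 — sample variances and covariances s[i,j] = (1/(n-1)) · Σ_k (x_{k,i} - mean_i) · (x_{k,j} - mean_j), with n-1 = 5:
  s[X,X] = ((0.3333)·(0.3333) + (-1.6667)·(-1.6667) + (1.3333)·(1.3333) + (0.3333)·(0.3333) + (0.3333)·(0.3333) + (-0.6667)·(-0.6667)) / 5 = 5.3333/5 = 1.0667
  s[X,Y] = ((0.3333)·(-0.6667) + (-1.6667)·(3.3333) + (1.3333)·(-1.6667) + (0.3333)·(-2.6667) + (0.3333)·(-0.6667) + (-0.6667)·(2.3333)) / 5 = -10.6667/5 = -2.1333
  s[Y,Y] = ((-0.6667)·(-0.6667) + (3.3333)·(3.3333) + (-1.6667)·(-1.6667) + (-2.6667)·(-2.6667) + (-0.6667)·(-0.6667) + (2.3333)·(2.3333)) / 5 = 27.3333/5 = 5.4667
  Sample standard deviations s_i = √(s[i,i]):
  s(X) = √(1.0667) = 1.0328
  s(Y) = √(5.4667) = 2.3381

Step 3 — r_{ij} = s_{ij} / (s_i · s_j):
  r[X,X] = 1 (diagonal).
  r[X,Y] = -2.1333 / (1.0328 · 2.3381) = -2.1333 / 2.4148 = -0.8835
  r[Y,Y] = 1 (diagonal).

R is symmetric with unit diagonal. Assembling:

R = [[1, -0.8835],
 [-0.8835, 1]]


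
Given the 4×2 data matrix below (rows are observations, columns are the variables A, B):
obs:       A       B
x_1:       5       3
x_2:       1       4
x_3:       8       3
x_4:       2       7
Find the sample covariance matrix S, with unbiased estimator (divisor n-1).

Step 1 — column means:
  mean(A) = (5 + 1 + 8 + 2) / 4 = 16/4 = 4
  mean(B) = (3 + 4 + 3 + 7) / 4 = 17/4 = 4.25

Step 2 — sample covariance S[i,j] = (1/(n-1)) · Σ_k (x_{k,i} - mean_i) · (x_{k,j} - mean_j), with n-1 = 3.
  S[A,A] = ((1)·(1) + (-3)·(-3) + (4)·(4) + (-2)·(-2)) / 3 = 30/3 = 10
  S[A,B] = ((1)·(-1.25) + (-3)·(-0.25) + (4)·(-1.25) + (-2)·(2.75)) / 3 = -11/3 = -3.6667
  S[B,B] = ((-1.25)·(-1.25) + (-0.25)·(-0.25) + (-1.25)·(-1.25) + (2.75)·(2.75)) / 3 = 10.75/3 = 3.5833

S is symmetric (S[j,i] = S[i,j]). Assembling:

S = [[10, -3.6667],
 [-3.6667, 3.5833]]


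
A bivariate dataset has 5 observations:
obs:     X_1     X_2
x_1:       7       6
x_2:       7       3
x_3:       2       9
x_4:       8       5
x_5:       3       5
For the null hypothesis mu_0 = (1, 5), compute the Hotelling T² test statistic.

Step 1 — sample mean vector:
  mean(X_1) = (7 + 7 + 2 + 8 + 3) / 5 = 27/5 = 5.4
  mean(X_2) = (6 + 3 + 9 + 5 + 5) / 5 = 28/5 = 5.6
  x̄ = (5.4, 5.6),  deviation x̄ - mu_0 = (5.4, 5.6) - (1, 5) = (4.4, 0.6).

Step 2 — sample covariance matrix, S[i,j] = (1/(n-1)) · Σ_k (x_{k,i} - mean_i) · (x_{k,j} - mean_j), divisor n-1 = 4:
  S[X_1,X_1] = ((1.6)·(1.6) + (1.6)·(1.6) + (-3.4)·(-3.4) + (2.6)·(2.6) + (-2.4)·(-2.4)) / 4 = 29.2/4 = 7.3
  S[X_1,X_2] = ((1.6)·(0.4) + (1.6)·(-2.6) + (-3.4)·(3.4) + (2.6)·(-0.6) + (-2.4)·(-0.6)) / 4 = -15.2/4 = -3.8
  S[X_2,X_2] = ((0.4)·(0.4) + (-2.6)·(-2.6) + (3.4)·(3.4) + (-0.6)·(-0.6) + (-0.6)·(-0.6)) / 4 = 19.2/4 = 4.8
  S = [[7.3, -3.8],
 [-3.8, 4.8]].

Step 3 — invert S. det(S) = 7.3·4.8 - (-3.8)² = 20.6.
  S^{-1} = (1/det) · [[d, -b], [-b, a]] = [[0.233, 0.1845],
 [0.1845, 0.3544]].

Step 4 — quadratic form (x̄ - mu_0)^T · S^{-1} · (x̄ - mu_0):
  S^{-1} · (x̄ - mu_0) = (1.1359, 1.0243),
  (x̄ - mu_0)^T · [...] = (4.4)·(1.1359) + (0.6)·(1.0243) = 5.6126.

Step 5 — scale by n: T² = 5 · 5.6126 = 28.0631.

T² ≈ 28.0631


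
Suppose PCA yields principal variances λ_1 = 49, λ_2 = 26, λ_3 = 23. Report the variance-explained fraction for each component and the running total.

Step 1 — total variance = trace(Sigma) = Σ λ_i = 49 + 26 + 23 = 98.

Step 2 — fraction explained by component i = λ_i / Σ λ:
  PC1: 49/98 = 0.5
  PC2: 26/98 = 0.2653
  PC3: 23/98 = 0.2347

Step 3 — cumulative fraction after k components = (λ_1 + ... + λ_k) / Σ λ:
  k = 1: 49/98 = 0.5
  k = 2: (49 + 26)/98 = 75/98 = 0.7653
  k = 3: (49 + 26 + 23)/98 = 98/98 = 1

Summary (fraction, with percent):

explained: PC1 0.5 (50%), PC2 0.2653 (26.53%), PC3 0.2347 (23.47%);  cumulative: 0.5, 0.7653, 1


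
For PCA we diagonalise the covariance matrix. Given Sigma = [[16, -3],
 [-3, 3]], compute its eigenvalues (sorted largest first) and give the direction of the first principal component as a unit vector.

Step 1 — characteristic polynomial of 2×2 Sigma:
  det(Sigma - λI) = λ² - trace · λ + det = 0.
  trace = 16 + 3 = 19, det = 16·3 - (-3)² = 39.
Step 2 — discriminant:
  Δ = trace² - 4·det = 361 - 156 = 205.
Step 3 — eigenvalues:
  λ = (trace ± √Δ)/2 = (19 ± 14.3178)/2,
  λ_1 = 16.6589,  λ_2 = 2.3411.

Step 4 — unit eigenvector for λ_1: solve (Sigma - λ_1 I)v = 0. First row:
  (16 - 16.6589)·v_x + (-3)·v_y = 0, i.e. (-0.6589)·v_x + (-3)·v_y = 0,
  so v ∝ (b, λ_1 - a) = (-3, 0.6589); multiply by -1 so the first entry is positive: u = (3, -0.6589).
  ||u|| = √((3)² + (-0.6589)²) = √(9.4342) ≈ 3.0715,
  v_1 = u/||u|| ≈ (0.9767, -0.2145) (||v_1|| = 1).

λ_1 = 16.6589,  λ_2 = 2.3411;  v_1 ≈ (0.9767, -0.2145)


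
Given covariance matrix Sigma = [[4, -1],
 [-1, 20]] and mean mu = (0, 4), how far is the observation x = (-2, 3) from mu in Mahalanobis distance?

Step 1 — centre the observation: (x - mu) = (-2, -1).

Step 2 — invert Sigma. det(Sigma) = 4·20 - (-1)² = 79.
  Sigma^{-1} = (1/det) · [[d, -b], [-b, a]] = [[0.2532, 0.0127],
 [0.0127, 0.0506]].

Step 3 — form the quadratic (x - mu)^T · Sigma^{-1} · (x - mu):
  Sigma^{-1} · (x - mu) = (-0.519, -0.0759).
  (x - mu)^T · [Sigma^{-1} · (x - mu)] = (-2)·(-0.519) + (-1)·(-0.0759) = 1.1139.

Step 4 — take square root: d = √(1.1139) ≈ 1.0554.

d(x, mu) = √(1.1139) ≈ 1.0554


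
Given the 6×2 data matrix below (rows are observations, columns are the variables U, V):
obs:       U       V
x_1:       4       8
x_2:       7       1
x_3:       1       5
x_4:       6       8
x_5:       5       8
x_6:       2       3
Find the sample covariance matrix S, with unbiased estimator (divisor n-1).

Step 1 — column means:
  mean(U) = (4 + 7 + 1 + 6 + 5 + 2) / 6 = 25/6 = 4.1667
  mean(V) = (8 + 1 + 5 + 8 + 8 + 3) / 6 = 33/6 = 5.5

Step 2 — sample covariance S[i,j] = (1/(n-1)) · Σ_k (x_{k,i} - mean_i) · (x_{k,j} - mean_j), with n-1 = 5.
  S[U,U] = ((-0.1667)·(-0.1667) + (2.8333)·(2.8333) + (-3.1667)·(-3.1667) + (1.8333)·(1.8333) + (0.8333)·(0.8333) + (-2.1667)·(-2.1667)) / 5 = 26.8333/5 = 5.3667
  S[U,V] = ((-0.1667)·(2.5) + (2.8333)·(-4.5) + (-3.1667)·(-0.5) + (1.8333)·(2.5) + (0.8333)·(2.5) + (-2.1667)·(-2.5)) / 5 = 0.5/5 = 0.1
  S[V,V] = ((2.5)·(2.5) + (-4.5)·(-4.5) + (-0.5)·(-0.5) + (2.5)·(2.5) + (2.5)·(2.5) + (-2.5)·(-2.5)) / 5 = 45.5/5 = 9.1

S is symmetric (S[j,i] = S[i,j]). Assembling:

S = [[5.3667, 0.1],
 [0.1, 9.1]]


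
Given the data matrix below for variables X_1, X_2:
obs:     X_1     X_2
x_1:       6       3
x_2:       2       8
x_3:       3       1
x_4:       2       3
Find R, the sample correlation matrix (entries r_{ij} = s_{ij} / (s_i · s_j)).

Step 1 — column means:
  mean(X_1) = (6 + 2 + 3 + 2) / 4 = 13/4 = 3.25
  mean(X_2) = (3 + 8 + 1 + 3) / 4 = 15/4 = 3.75

Step 2 — sample variances and covariances s[i,j] = (1/(n-1)) · Σ_k (x_{k,i} - mean_i) · (x_{k,j} - mean_j), with n-1 = 3:
  s[X_1,X_1] = ((2.75)·(2.75) + (-1.25)·(-1.25) + (-0.25)·(-0.25) + (-1.25)·(-1.25)) / 3 = 10.75/3 = 3.5833
  s[X_1,X_2] = ((2.75)·(-0.75) + (-1.25)·(4.25) + (-0.25)·(-2.75) + (-1.25)·(-0.75)) / 3 = -5.75/3 = -1.9167
  s[X_2,X_2] = ((-0.75)·(-0.75) + (4.25)·(4.25) + (-2.75)·(-2.75) + (-0.75)·(-0.75)) / 3 = 26.75/3 = 8.9167
  Sample standard deviations s_i = √(s[i,i]):
  s(X_1) = √(3.5833) = 1.893
  s(X_2) = √(8.9167) = 2.9861

Step 3 — r_{ij} = s_{ij} / (s_i · s_j):
  r[X_1,X_1] = 1 (diagonal).
  r[X_1,X_2] = -1.9167 / (1.893 · 2.9861) = -1.9167 / 5.6526 = -0.3391
  r[X_2,X_2] = 1 (diagonal).

R is symmetric with unit diagonal. Assembling:

R = [[1, -0.3391],
 [-0.3391, 1]]


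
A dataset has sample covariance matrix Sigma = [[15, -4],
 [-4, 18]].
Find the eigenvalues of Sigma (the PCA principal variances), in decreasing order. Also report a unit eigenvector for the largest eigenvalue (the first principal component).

Step 1 — characteristic polynomial of 2×2 Sigma:
  det(Sigma - λI) = λ² - trace · λ + det = 0.
  trace = 15 + 18 = 33, det = 15·18 - (-4)² = 254.
Step 2 — discriminant:
  Δ = trace² - 4·det = 1089 - 1016 = 73.
Step 3 — eigenvalues:
  λ = (trace ± √Δ)/2 = (33 ± 8.544)/2,
  λ_1 = 20.772,  λ_2 = 12.228.

Step 4 — unit eigenvector for λ_1: solve (Sigma - λ_1 I)v = 0. First row:
  (15 - 20.772)·v_x + (-4)·v_y = 0, i.e. (-5.772)·v_x + (-4)·v_y = 0,
  so v ∝ (b, λ_1 - a) = (-4, 5.772); multiply by -1 so the first entry is positive: u = (4, -5.772).
  ||u|| = √((4)² + (-5.772)²) = √(49.316) ≈ 7.0225,
  v_1 = u/||u|| ≈ (0.5696, -0.8219) (||v_1|| = 1).

λ_1 = 20.772,  λ_2 = 12.228;  v_1 ≈ (0.5696, -0.8219)


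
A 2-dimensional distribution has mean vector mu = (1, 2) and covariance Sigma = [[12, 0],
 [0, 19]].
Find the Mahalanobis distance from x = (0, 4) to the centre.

Step 1 — centre the observation: (x - mu) = (-1, 2).

Step 2 — invert Sigma. det(Sigma) = 12·19 - (0)² = 228.
  Sigma^{-1} = (1/det) · [[d, -b], [-b, a]] = [[0.0833, 0],
 [0, 0.0526]].

Step 3 — form the quadratic (x - mu)^T · Sigma^{-1} · (x - mu):
  Sigma^{-1} · (x - mu) = (-0.0833, 0.1053).
  (x - mu)^T · [Sigma^{-1} · (x - mu)] = (-1)·(-0.0833) + (2)·(0.1053) = 0.2939.

Step 4 — take square root: d = √(0.2939) ≈ 0.5421.

d(x, mu) = √(0.2939) ≈ 0.5421


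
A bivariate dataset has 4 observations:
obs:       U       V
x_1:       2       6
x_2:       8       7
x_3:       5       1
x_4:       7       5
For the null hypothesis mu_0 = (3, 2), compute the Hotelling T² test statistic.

Step 1 — sample mean vector:
  mean(U) = (2 + 8 + 5 + 7) / 4 = 22/4 = 5.5
  mean(V) = (6 + 7 + 1 + 5) / 4 = 19/4 = 4.75
  x̄ = (5.5, 4.75),  deviation x̄ - mu_0 = (5.5, 4.75) - (3, 2) = (2.5, 2.75).

Step 2 — sample covariance matrix, S[i,j] = (1/(n-1)) · Σ_k (x_{k,i} - mean_i) · (x_{k,j} - mean_j), divisor n-1 = 3:
  S[U,U] = ((-3.5)·(-3.5) + (2.5)·(2.5) + (-0.5)·(-0.5) + (1.5)·(1.5)) / 3 = 21/3 = 7
  S[U,V] = ((-3.5)·(1.25) + (2.5)·(2.25) + (-0.5)·(-3.75) + (1.5)·(0.25)) / 3 = 3.5/3 = 1.1667
  S[V,V] = ((1.25)·(1.25) + (2.25)·(2.25) + (-3.75)·(-3.75) + (0.25)·(0.25)) / 3 = 20.75/3 = 6.9167
  S = [[7, 1.1667],
 [1.1667, 6.9167]].

Step 3 — invert S. det(S) = 7·6.9167 - (1.1667)² = 47.0556.
  S^{-1} = (1/det) · [[d, -b], [-b, a]] = [[0.147, -0.0248],
 [-0.0248, 0.1488]].

Step 4 — quadratic form (x̄ - mu_0)^T · S^{-1} · (x̄ - mu_0):
  S^{-1} · (x̄ - mu_0) = (0.2993, 0.3471),
  (x̄ - mu_0)^T · [...] = (2.5)·(0.2993) + (2.75)·(0.3471) = 1.7028.

Step 5 — scale by n: T² = 4 · 1.7028 = 6.8111.

T² ≈ 6.8111


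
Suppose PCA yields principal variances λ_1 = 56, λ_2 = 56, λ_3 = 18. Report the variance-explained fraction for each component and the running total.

Step 1 — total variance = trace(Sigma) = Σ λ_i = 56 + 56 + 18 = 130.

Step 2 — fraction explained by component i = λ_i / Σ λ:
  PC1: 56/130 = 0.4308
  PC2: 56/130 = 0.4308
  PC3: 18/130 = 0.1385

Step 3 — cumulative fraction after k components = (λ_1 + ... + λ_k) / Σ λ:
  k = 1: 56/130 = 0.4308
  k = 2: (56 + 56)/130 = 112/130 = 0.8615
  k = 3: (56 + 56 + 18)/130 = 130/130 = 1

Summary (fraction, with percent):

explained: PC1 0.4308 (43.08%), PC2 0.4308 (43.08%), PC3 0.1385 (13.85%);  cumulative: 0.4308, 0.8615, 1


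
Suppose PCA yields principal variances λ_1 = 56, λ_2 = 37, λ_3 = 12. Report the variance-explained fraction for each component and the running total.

Step 1 — total variance = trace(Sigma) = Σ λ_i = 56 + 37 + 12 = 105.

Step 2 — fraction explained by component i = λ_i / Σ λ:
  PC1: 56/105 = 0.5333
  PC2: 37/105 = 0.3524
  PC3: 12/105 = 0.1143

Step 3 — cumulative fraction after k components = (λ_1 + ... + λ_k) / Σ λ:
  k = 1: 56/105 = 0.5333
  k = 2: (56 + 37)/105 = 93/105 = 0.8857
  k = 3: (56 + 37 + 12)/105 = 105/105 = 1

Summary (fraction, with percent):

explained: PC1 0.5333 (53.33%), PC2 0.3524 (35.24%), PC3 0.1143 (11.43%);  cumulative: 0.5333, 0.8857, 1


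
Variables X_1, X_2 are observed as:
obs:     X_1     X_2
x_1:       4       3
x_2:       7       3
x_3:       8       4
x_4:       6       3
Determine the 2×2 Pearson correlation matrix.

Step 1 — column means:
  mean(X_1) = (4 + 7 + 8 + 6) / 4 = 25/4 = 6.25
  mean(X_2) = (3 + 3 + 4 + 3) / 4 = 13/4 = 3.25

Step 2 — sample variances and covariances s[i,j] = (1/(n-1)) · Σ_k (x_{k,i} - mean_i) · (x_{k,j} - mean_j), with n-1 = 3:
  s[X_1,X_1] = ((-2.25)·(-2.25) + (0.75)·(0.75) + (1.75)·(1.75) + (-0.25)·(-0.25)) / 3 = 8.75/3 = 2.9167
  s[X_1,X_2] = ((-2.25)·(-0.25) + (0.75)·(-0.25) + (1.75)·(0.75) + (-0.25)·(-0.25)) / 3 = 1.75/3 = 0.5833
  s[X_2,X_2] = ((-0.25)·(-0.25) + (-0.25)·(-0.25) + (0.75)·(0.75) + (-0.25)·(-0.25)) / 3 = 0.75/3 = 0.25
  Sample standard deviations s_i = √(s[i,i]):
  s(X_1) = √(2.9167) = 1.7078
  s(X_2) = √(0.25) = 0.5

Step 3 — r_{ij} = s_{ij} / (s_i · s_j):
  r[X_1,X_1] = 1 (diagonal).
  r[X_1,X_2] = 0.5833 / (1.7078 · 0.5) = 0.5833 / 0.8539 = 0.6831
  r[X_2,X_2] = 1 (diagonal).

R is symmetric with unit diagonal. Assembling:

R = [[1, 0.6831],
 [0.6831, 1]]


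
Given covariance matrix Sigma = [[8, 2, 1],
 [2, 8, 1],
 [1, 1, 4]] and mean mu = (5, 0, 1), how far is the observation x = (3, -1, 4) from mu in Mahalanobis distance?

Step 1 — centre the observation: (x - mu) = (-2, -1, 3).

Step 2 — invert Sigma (cofactor / det for 3×3, or solve directly):
  Sigma^{-1} = [[0.136, -0.0307, -0.0263],
 [-0.0307, 0.136, -0.0263],
 [-0.0263, -0.0263, 0.2632]].

Step 3 — form the quadratic (x - mu)^T · Sigma^{-1} · (x - mu):
  Sigma^{-1} · (x - mu) = (-0.3202, -0.1535, 0.8684).
  (x - mu)^T · [Sigma^{-1} · (x - mu)] = (-2)·(-0.3202) + (-1)·(-0.1535) + (3)·(0.8684) = 3.3991.

Step 4 — take square root: d = √(3.3991) ≈ 1.8437.

d(x, mu) = √(3.3991) ≈ 1.8437


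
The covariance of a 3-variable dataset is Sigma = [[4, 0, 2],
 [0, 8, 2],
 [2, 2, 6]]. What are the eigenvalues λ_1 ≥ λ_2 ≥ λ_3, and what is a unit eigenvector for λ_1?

Step 1 — characteristic polynomial p(λ) = det(λI - Sigma) = λ³ - tr·λ² + c_1·λ - det, where tr = trace, c_1 = sum of the principal 2×2 minors, det = det(Sigma):
  tr = 4 + 8 + 6 = 18,
  c_1 = (4·8 - (0)²) + (4·6 - (2)²) + (8·6 - (2)²) = 32 + 20 + 44 = 96,
  det = 4·(8·6 - (2)²) - (0)·((0)·6 - (2)·(2)) + (2)·((0)·(2) - 8·(2)) = 4·(44) - (0)·(-4) + (2)·(-16) = 144.
  So p(λ) = λ³ - 18λ² + 96λ - 144.
Step 2 — look for an integer root (rational root theorem: any rational root is an integer divisor of 144). Testing λ = 6:
  p(6) = 216 - 648 + 576 - 144 = 0  ✓
  Dividing out (λ - 6): p(λ) = (λ - 6)(λ² - 12λ + 24).
Step 3 — remaining eigenvalues from the quadratic λ² - 12λ + 24 = 0:
  Δ = 12² - 4·24 = 144 - 96 = 48,  λ = (12 ± √48)/2 = (12 ± 6.9282)/2 ≈ 9.4641 or 2.5359.
  Sorted: λ_1 = 9.4641,  λ_2 = 6,  λ_3 = 2.5359  (check: sum = 18 = tr ✓).

Step 4 — unit eigenvector for λ_1 ≈ 9.4641: v spans the null space of (Sigma - λ_1 I), whose rows are
  r_1 = (-5.4641, 0, 2),  r_2 = (0, -1.4641, 2),  r_3 = (2, 2, -3.4641).
  v is orthogonal to every row, so take v ∝ r_1 × r_2 = ((0)·(2) - (2)·(-1.4641), (2)·(0) - (-5.4641)·(2), (-5.4641)·(-1.4641) - (0)·(0)) ≈ (2.9282, 10.9282, 8).
  Let u = (2.9282, 10.9282, 8).
  ||u|| = √((2.9282)² + (10.9282)² + (8)²) = √(192) ≈ 13.8564,  v_1 = u/||u|| ≈ (0.2113, 0.7887, 0.5774) (||v_1|| = 1).

λ_1 = 9.4641,  λ_2 = 6,  λ_3 = 2.5359;  v_1 ≈ (0.2113, 0.7887, 0.5774)


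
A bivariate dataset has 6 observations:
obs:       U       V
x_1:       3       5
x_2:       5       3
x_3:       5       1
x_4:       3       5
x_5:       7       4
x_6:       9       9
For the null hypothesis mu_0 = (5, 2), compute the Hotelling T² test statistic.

Step 1 — sample mean vector:
  mean(U) = (3 + 5 + 5 + 3 + 7 + 9) / 6 = 32/6 = 5.3333
  mean(V) = (5 + 3 + 1 + 5 + 4 + 9) / 6 = 27/6 = 4.5
  x̄ = (5.3333, 4.5),  deviation x̄ - mu_0 = (5.3333, 4.5) - (5, 2) = (0.3333, 2.5).

Step 2 — sample covariance matrix, S[i,j] = (1/(n-1)) · Σ_k (x_{k,i} - mean_i) · (x_{k,j} - mean_j), divisor n-1 = 5:
  S[U,U] = ((-2.3333)·(-2.3333) + (-0.3333)·(-0.3333) + (-0.3333)·(-0.3333) + (-2.3333)·(-2.3333) + (1.6667)·(1.6667) + (3.6667)·(3.6667)) / 5 = 27.3333/5 = 5.4667
  S[U,V] = ((-2.3333)·(0.5) + (-0.3333)·(-1.5) + (-0.3333)·(-3.5) + (-2.3333)·(0.5) + (1.6667)·(-0.5) + (3.6667)·(4.5)) / 5 = 15/5 = 3
  S[V,V] = ((0.5)·(0.5) + (-1.5)·(-1.5) + (-3.5)·(-3.5) + (0.5)·(0.5) + (-0.5)·(-0.5) + (4.5)·(4.5)) / 5 = 35.5/5 = 7.1
  S = [[5.4667, 3],
 [3, 7.1]].

Step 3 — invert S. det(S) = 5.4667·7.1 - (3)² = 29.8133.
  S^{-1} = (1/det) · [[d, -b], [-b, a]] = [[0.2381, -0.1006],
 [-0.1006, 0.1834]].

Step 4 — quadratic form (x̄ - mu_0)^T · S^{-1} · (x̄ - mu_0):
  S^{-1} · (x̄ - mu_0) = (-0.1722, 0.4249),
  (x̄ - mu_0)^T · [...] = (0.3333)·(-0.1722) + (2.5)·(0.4249) = 1.0048.

Step 5 — scale by n: T² = 6 · 1.0048 = 6.0286.

T² ≈ 6.0286


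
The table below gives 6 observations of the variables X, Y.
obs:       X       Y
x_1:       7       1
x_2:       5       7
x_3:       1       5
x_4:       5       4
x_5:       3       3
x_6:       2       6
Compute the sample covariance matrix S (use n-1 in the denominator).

Step 1 — column means:
  mean(X) = (7 + 5 + 1 + 5 + 3 + 2) / 6 = 23/6 = 3.8333
  mean(Y) = (1 + 7 + 5 + 4 + 3 + 6) / 6 = 26/6 = 4.3333

Step 2 — sample covariance S[i,j] = (1/(n-1)) · Σ_k (x_{k,i} - mean_i) · (x_{k,j} - mean_j), with n-1 = 5.
  S[X,X] = ((3.1667)·(3.1667) + (1.1667)·(1.1667) + (-2.8333)·(-2.8333) + (1.1667)·(1.1667) + (-0.8333)·(-0.8333) + (-1.8333)·(-1.8333)) / 5 = 24.8333/5 = 4.9667
  S[X,Y] = ((3.1667)·(-3.3333) + (1.1667)·(2.6667) + (-2.8333)·(0.6667) + (1.1667)·(-0.3333) + (-0.8333)·(-1.3333) + (-1.8333)·(1.6667)) / 5 = -11.6667/5 = -2.3333
  S[Y,Y] = ((-3.3333)·(-3.3333) + (2.6667)·(2.6667) + (0.6667)·(0.6667) + (-0.3333)·(-0.3333) + (-1.3333)·(-1.3333) + (1.6667)·(1.6667)) / 5 = 23.3333/5 = 4.6667

S is symmetric (S[j,i] = S[i,j]). Assembling:

S = [[4.9667, -2.3333],
 [-2.3333, 4.6667]]


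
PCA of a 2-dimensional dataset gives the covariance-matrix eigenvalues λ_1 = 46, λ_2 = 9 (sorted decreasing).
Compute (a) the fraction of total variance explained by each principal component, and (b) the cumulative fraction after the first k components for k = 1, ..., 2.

Step 1 — total variance = trace(Sigma) = Σ λ_i = 46 + 9 = 55.

Step 2 — fraction explained by component i = λ_i / Σ λ:
  PC1: 46/55 = 0.8364
  PC2: 9/55 = 0.1636

Step 3 — cumulative fraction after k components = (λ_1 + ... + λ_k) / Σ λ:
  k = 1: 46/55 = 0.8364
  k = 2: (46 + 9)/55 = 55/55 = 1

Summary (fraction, with percent):

explained: PC1 0.8364 (83.64%), PC2 0.1636 (16.36%);  cumulative: 0.8364, 1


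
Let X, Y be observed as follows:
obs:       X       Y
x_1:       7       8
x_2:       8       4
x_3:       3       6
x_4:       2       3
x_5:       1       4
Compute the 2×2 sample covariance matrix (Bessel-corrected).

Step 1 — column means:
  mean(X) = (7 + 8 + 3 + 2 + 1) / 5 = 21/5 = 4.2
  mean(Y) = (8 + 4 + 6 + 3 + 4) / 5 = 25/5 = 5

Step 2 — sample covariance S[i,j] = (1/(n-1)) · Σ_k (x_{k,i} - mean_i) · (x_{k,j} - mean_j), with n-1 = 4.
  S[X,X] = ((2.8)·(2.8) + (3.8)·(3.8) + (-1.2)·(-1.2) + (-2.2)·(-2.2) + (-3.2)·(-3.2)) / 4 = 38.8/4 = 9.7
  S[X,Y] = ((2.8)·(3) + (3.8)·(-1) + (-1.2)·(1) + (-2.2)·(-2) + (-3.2)·(-1)) / 4 = 11/4 = 2.75
  S[Y,Y] = ((3)·(3) + (-1)·(-1) + (1)·(1) + (-2)·(-2) + (-1)·(-1)) / 4 = 16/4 = 4

S is symmetric (S[j,i] = S[i,j]). Assembling:

S = [[9.7, 2.75],
 [2.75, 4]]


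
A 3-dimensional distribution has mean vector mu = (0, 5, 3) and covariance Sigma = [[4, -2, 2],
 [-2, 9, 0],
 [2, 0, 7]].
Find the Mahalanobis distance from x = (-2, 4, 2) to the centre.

Step 1 — centre the observation: (x - mu) = (-2, -1, -1).

Step 2 — invert Sigma (cofactor / det for 3×3, or solve directly):
  Sigma^{-1} = [[0.3351, 0.0745, -0.0957],
 [0.0745, 0.1277, -0.0213],
 [-0.0957, -0.0213, 0.1702]].

Step 3 — form the quadratic (x - mu)^T · Sigma^{-1} · (x - mu):
  Sigma^{-1} · (x - mu) = (-0.6489, -0.2553, 0.0426).
  (x - mu)^T · [Sigma^{-1} · (x - mu)] = (-2)·(-0.6489) + (-1)·(-0.2553) + (-1)·(0.0426) = 1.5106.

Step 4 — take square root: d = √(1.5106) ≈ 1.2291.

d(x, mu) = √(1.5106) ≈ 1.2291


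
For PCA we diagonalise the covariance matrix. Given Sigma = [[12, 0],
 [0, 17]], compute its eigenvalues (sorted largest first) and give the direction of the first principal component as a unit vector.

Step 1 — characteristic polynomial of 2×2 Sigma:
  det(Sigma - λI) = λ² - trace · λ + det = 0.
  trace = 12 + 17 = 29, det = 12·17 - (0)² = 204.
Step 2 — discriminant:
  Δ = trace² - 4·det = 841 - 816 = 25.
Step 3 — eigenvalues:
  λ = (trace ± √Δ)/2 = (29 ± 5)/2,
  λ_1 = 17,  λ_2 = 12.

Step 4 — unit eigenvector for λ_1: Sigma is diagonal, so its eigenvectors are the coordinate axes. λ_1 = 17 is the diagonal entry on the second coordinate axis, hence
  v_1 = (0, 1) (||v_1|| = 1).

λ_1 = 17,  λ_2 = 12;  v_1 ≈ (0, 1)


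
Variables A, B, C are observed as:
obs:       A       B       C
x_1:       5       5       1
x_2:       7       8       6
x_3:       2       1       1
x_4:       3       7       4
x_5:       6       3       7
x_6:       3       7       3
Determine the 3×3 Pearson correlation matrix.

Step 1 — column means:
  mean(A) = (5 + 7 + 2 + 3 + 6 + 3) / 6 = 26/6 = 4.3333
  mean(B) = (5 + 8 + 1 + 7 + 3 + 7) / 6 = 31/6 = 5.1667
  mean(C) = (1 + 6 + 1 + 4 + 7 + 3) / 6 = 22/6 = 3.6667

Step 2 — sample variances and covariances s[i,j] = (1/(n-1)) · Σ_k (x_{k,i} - mean_i) · (x_{k,j} - mean_j), with n-1 = 5:
  s[A,A] = ((0.6667)·(0.6667) + (2.6667)·(2.6667) + (-2.3333)·(-2.3333) + (-1.3333)·(-1.3333) + (1.6667)·(1.6667) + (-1.3333)·(-1.3333)) / 5 = 19.3333/5 = 3.8667
  s[A,B] = ((0.6667)·(-0.1667) + (2.6667)·(2.8333) + (-2.3333)·(-4.1667) + (-1.3333)·(1.8333) + (1.6667)·(-2.1667) + (-1.3333)·(1.8333)) / 5 = 8.6667/5 = 1.7333
  s[A,C] = ((0.6667)·(-2.6667) + (2.6667)·(2.3333) + (-2.3333)·(-2.6667) + (-1.3333)·(0.3333) + (1.6667)·(3.3333) + (-1.3333)·(-0.6667)) / 5 = 16.6667/5 = 3.3333
  s[B,B] = ((-0.1667)·(-0.1667) + (2.8333)·(2.8333) + (-4.1667)·(-4.1667) + (1.8333)·(1.8333) + (-2.1667)·(-2.1667) + (1.8333)·(1.8333)) / 5 = 36.8333/5 = 7.3667
  s[B,C] = ((-0.1667)·(-2.6667) + (2.8333)·(2.3333) + (-4.1667)·(-2.6667) + (1.8333)·(0.3333) + (-2.1667)·(3.3333) + (1.8333)·(-0.6667)) / 5 = 10.3333/5 = 2.0667
  s[C,C] = ((-2.6667)·(-2.6667) + (2.3333)·(2.3333) + (-2.6667)·(-2.6667) + (0.3333)·(0.3333) + (3.3333)·(3.3333) + (-0.6667)·(-0.6667)) / 5 = 31.3333/5 = 6.2667
  Sample standard deviations s_i = √(s[i,i]):
  s(A) = √(3.8667) = 1.9664
  s(B) = √(7.3667) = 2.7142
  s(C) = √(6.2667) = 2.5033

Step 3 — r_{ij} = s_{ij} / (s_i · s_j):
  r[A,A] = 1 (diagonal).
  r[A,B] = 1.7333 / (1.9664 · 2.7142) = 1.7333 / 5.3371 = 0.3248
  r[A,C] = 3.3333 / (1.9664 · 2.5033) = 3.3333 / 4.9225 = 0.6772
  r[B,B] = 1 (diagonal).
  r[B,C] = 2.0667 / (2.7142 · 2.5033) = 2.0667 / 6.7944 = 0.3042
  r[C,C] = 1 (diagonal).

R is symmetric with unit diagonal. Assembling:

R = [[1, 0.3248, 0.6772],
 [0.3248, 1, 0.3042],
 [0.6772, 0.3042, 1]]


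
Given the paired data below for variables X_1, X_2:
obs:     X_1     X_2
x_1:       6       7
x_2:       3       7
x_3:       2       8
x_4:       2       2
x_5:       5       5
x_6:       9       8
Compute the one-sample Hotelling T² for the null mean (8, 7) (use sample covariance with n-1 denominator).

Step 1 — sample mean vector:
  mean(X_1) = (6 + 3 + 2 + 2 + 5 + 9) / 6 = 27/6 = 4.5
  mean(X_2) = (7 + 7 + 8 + 2 + 5 + 8) / 6 = 37/6 = 6.1667
  x̄ = (4.5, 6.1667),  deviation x̄ - mu_0 = (4.5, 6.1667) - (8, 7) = (-3.5, -0.8333).

Step 2 — sample covariance matrix, S[i,j] = (1/(n-1)) · Σ_k (x_{k,i} - mean_i) · (x_{k,j} - mean_j), divisor n-1 = 5:
  S[X_1,X_1] = ((1.5)·(1.5) + (-1.5)·(-1.5) + (-2.5)·(-2.5) + (-2.5)·(-2.5) + (0.5)·(0.5) + (4.5)·(4.5)) / 5 = 37.5/5 = 7.5
  S[X_1,X_2] = ((1.5)·(0.8333) + (-1.5)·(0.8333) + (-2.5)·(1.8333) + (-2.5)·(-4.1667) + (0.5)·(-1.1667) + (4.5)·(1.8333)) / 5 = 13.5/5 = 2.7
  S[X_2,X_2] = ((0.8333)·(0.8333) + (0.8333)·(0.8333) + (1.8333)·(1.8333) + (-4.1667)·(-4.1667) + (-1.1667)·(-1.1667) + (1.8333)·(1.8333)) / 5 = 26.8333/5 = 5.3667
  S = [[7.5, 2.7],
 [2.7, 5.3667]].

Step 3 — invert S. det(S) = 7.5·5.3667 - (2.7)² = 32.96.
  S^{-1} = (1/det) · [[d, -b], [-b, a]] = [[0.1628, -0.0819],
 [-0.0819, 0.2275]].

Step 4 — quadratic form (x̄ - mu_0)^T · S^{-1} · (x̄ - mu_0):
  S^{-1} · (x̄ - mu_0) = (-0.5016, 0.0971),
  (x̄ - mu_0)^T · [...] = (-3.5)·(-0.5016) + (-0.8333)·(0.0971) = 1.6748.

Step 5 — scale by n: T² = 6 · 1.6748 = 10.0485.

T² ≈ 10.0485


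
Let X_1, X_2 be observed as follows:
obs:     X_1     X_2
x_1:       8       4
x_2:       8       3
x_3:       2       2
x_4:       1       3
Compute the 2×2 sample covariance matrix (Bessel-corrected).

Step 1 — column means:
  mean(X_1) = (8 + 8 + 2 + 1) / 4 = 19/4 = 4.75
  mean(X_2) = (4 + 3 + 2 + 3) / 4 = 12/4 = 3

Step 2 — sample covariance S[i,j] = (1/(n-1)) · Σ_k (x_{k,i} - mean_i) · (x_{k,j} - mean_j), with n-1 = 3.
  S[X_1,X_1] = ((3.25)·(3.25) + (3.25)·(3.25) + (-2.75)·(-2.75) + (-3.75)·(-3.75)) / 3 = 42.75/3 = 14.25
  S[X_1,X_2] = ((3.25)·(1) + (3.25)·(0) + (-2.75)·(-1) + (-3.75)·(0)) / 3 = 6/3 = 2
  S[X_2,X_2] = ((1)·(1) + (0)·(0) + (-1)·(-1) + (0)·(0)) / 3 = 2/3 = 0.6667

S is symmetric (S[j,i] = S[i,j]). Assembling:

S = [[14.25, 2],
 [2, 0.6667]]


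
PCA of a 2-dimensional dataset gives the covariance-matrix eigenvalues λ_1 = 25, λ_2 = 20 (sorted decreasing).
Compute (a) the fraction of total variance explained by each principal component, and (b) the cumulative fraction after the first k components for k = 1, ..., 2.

Step 1 — total variance = trace(Sigma) = Σ λ_i = 25 + 20 = 45.

Step 2 — fraction explained by component i = λ_i / Σ λ:
  PC1: 25/45 = 0.5556
  PC2: 20/45 = 0.4444

Step 3 — cumulative fraction after k components = (λ_1 + ... + λ_k) / Σ λ:
  k = 1: 25/45 = 0.5556
  k = 2: (25 + 20)/45 = 45/45 = 1

Summary (fraction, with percent):

explained: PC1 0.5556 (55.56%), PC2 0.4444 (44.44%);  cumulative: 0.5556, 1


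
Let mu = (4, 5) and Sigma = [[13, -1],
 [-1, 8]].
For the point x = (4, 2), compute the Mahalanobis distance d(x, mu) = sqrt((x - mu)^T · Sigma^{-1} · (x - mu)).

Step 1 — centre the observation: (x - mu) = (0, -3).

Step 2 — invert Sigma. det(Sigma) = 13·8 - (-1)² = 103.
  Sigma^{-1} = (1/det) · [[d, -b], [-b, a]] = [[0.0777, 0.0097],
 [0.0097, 0.1262]].

Step 3 — form the quadratic (x - mu)^T · Sigma^{-1} · (x - mu):
  Sigma^{-1} · (x - mu) = (-0.0291, -0.3786).
  (x - mu)^T · [Sigma^{-1} · (x - mu)] = (0)·(-0.0291) + (-3)·(-0.3786) = 1.1359.

Step 4 — take square root: d = √(1.1359) ≈ 1.0658.

d(x, mu) = √(1.1359) ≈ 1.0658


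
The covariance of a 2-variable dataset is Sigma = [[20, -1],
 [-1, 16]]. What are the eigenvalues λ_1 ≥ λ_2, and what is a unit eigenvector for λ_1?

Step 1 — characteristic polynomial of 2×2 Sigma:
  det(Sigma - λI) = λ² - trace · λ + det = 0.
  trace = 20 + 16 = 36, det = 20·16 - (-1)² = 319.
Step 2 — discriminant:
  Δ = trace² - 4·det = 1296 - 1276 = 20.
Step 3 — eigenvalues:
  λ = (trace ± √Δ)/2 = (36 ± 4.4721)/2,
  λ_1 = 20.2361,  λ_2 = 15.7639.

Step 4 — unit eigenvector for λ_1: solve (Sigma - λ_1 I)v = 0. First row:
  (20 - 20.2361)·v_x + (-1)·v_y = 0, i.e. (-0.2361)·v_x + (-1)·v_y = 0,
  so v ∝ (b, λ_1 - a) = (-1, 0.2361); multiply by -1 so the first entry is positive: u = (1, -0.2361).
  ||u|| = √((1)² + (-0.2361)²) = √(1.0557) ≈ 1.0275,
  v_1 = u/||u|| ≈ (0.9732, -0.2298) (||v_1|| = 1).

λ_1 = 20.2361,  λ_2 = 15.7639;  v_1 ≈ (0.9732, -0.2298)
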